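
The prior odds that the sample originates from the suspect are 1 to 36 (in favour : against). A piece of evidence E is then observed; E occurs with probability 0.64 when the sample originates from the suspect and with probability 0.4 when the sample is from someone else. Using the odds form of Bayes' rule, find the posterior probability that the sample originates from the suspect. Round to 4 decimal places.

Prior odds = 1/36 = 0.027778.
Likelihood ratio for E = 0.64/0.4 = 1.6000.
Posterior odds = prior odds × LR = 0.044444.
Posterior probability = odds/(1+odds) = 0.044444/1.0444 = 0.0426.

Posterior probability ≈ 0.0426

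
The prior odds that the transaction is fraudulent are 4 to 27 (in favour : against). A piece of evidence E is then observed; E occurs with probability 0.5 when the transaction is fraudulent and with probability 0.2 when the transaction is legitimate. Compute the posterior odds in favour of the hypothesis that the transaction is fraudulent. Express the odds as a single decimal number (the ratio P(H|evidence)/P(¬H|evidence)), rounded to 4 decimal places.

Prior odds = 4/27 = 0.14815. In log-odds, ln(0.14815) = -1.9095.
Add log likelihood ratio: ln(2.5000) = 0.91629.
Posterior log-odds = -0.99325, so posterior odds = exp(-0.99325) = 0.37037.

Posterior odds ≈ 0.3704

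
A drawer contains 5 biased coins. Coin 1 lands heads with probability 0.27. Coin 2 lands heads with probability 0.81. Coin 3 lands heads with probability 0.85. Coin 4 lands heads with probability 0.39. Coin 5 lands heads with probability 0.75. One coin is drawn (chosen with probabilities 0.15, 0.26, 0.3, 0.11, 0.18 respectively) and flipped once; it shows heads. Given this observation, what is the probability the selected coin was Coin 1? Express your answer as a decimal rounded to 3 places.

Posterior probability ≈ 0.059

Tabulate prior·likelihood by source: [1] prior 0.15, lik 0.27, product 0.04050; [2] prior 0.26, lik 0.81, product 0.2106; [3] prior 0.3, lik 0.85, product 0.2550; [4] prior 0.11, lik 0.39, product 0.04290; [5] prior 0.18, lik 0.75, product 0.1350.
Normalizing constant = 0.68400; the posterior for Coin 1 is its product over the sum, 0.04050/0.68400 = 0.059.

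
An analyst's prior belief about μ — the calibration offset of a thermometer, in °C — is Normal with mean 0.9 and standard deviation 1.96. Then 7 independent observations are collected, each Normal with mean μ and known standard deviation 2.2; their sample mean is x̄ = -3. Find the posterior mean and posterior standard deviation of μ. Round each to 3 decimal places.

Posterior mean ≈ -2.405; posterior SD ≈ 0.765

Prior precision 1/τ₀² = 1/1.96² = 0.260308; data precision n/σ² = 7/2.2² = 1.44628.
Posterior precision = 0.260308 + 1.44628 = 1.70659, giving posterior SD = 1/√1.70659 = 0.765.
Posterior mean = (0.260308·0.9 + 1.44628·-3) / 1.70659 = -2.405.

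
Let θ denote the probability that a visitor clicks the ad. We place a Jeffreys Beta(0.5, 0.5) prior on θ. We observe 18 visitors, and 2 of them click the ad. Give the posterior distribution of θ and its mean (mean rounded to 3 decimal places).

Posterior: Beta(2.5, 16.5); mean ≈ 0.132

Observing 2 successes and 16 failures updates Beta(0.5, 0.5) by adding the success and failure counts to the two shape parameters: α = 0.5+2 = 2.5, β = 0.5+16 = 16.5.
Posterior mean = α/(α+β) = 2.5/19 = 0.132.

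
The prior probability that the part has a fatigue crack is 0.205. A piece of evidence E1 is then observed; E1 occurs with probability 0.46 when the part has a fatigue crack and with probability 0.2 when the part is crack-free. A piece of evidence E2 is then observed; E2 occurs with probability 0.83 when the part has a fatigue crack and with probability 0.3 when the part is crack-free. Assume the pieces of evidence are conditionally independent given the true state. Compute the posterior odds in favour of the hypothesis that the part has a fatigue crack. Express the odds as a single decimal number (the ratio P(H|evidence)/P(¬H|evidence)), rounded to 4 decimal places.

Prior odds = 0.205/(1−0.205) = 0.25786.
Likelihood ratio for E1 = 0.46/0.2 = 2.3000.
Likelihood ratio for E2 = 0.83/0.3 = 2.7667.
Posterior odds = prior odds × LR₁ × LR₂ = 1.6409.

Posterior odds ≈ 1.6409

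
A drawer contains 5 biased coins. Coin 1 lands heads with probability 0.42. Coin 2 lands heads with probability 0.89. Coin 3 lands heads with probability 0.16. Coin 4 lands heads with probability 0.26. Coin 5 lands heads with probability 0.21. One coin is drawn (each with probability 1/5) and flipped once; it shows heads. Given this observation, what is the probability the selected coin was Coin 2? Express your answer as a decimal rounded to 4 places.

Posterior probability ≈ 0.4588

P(heads|C1) = 0.42; P(heads|C2) = 0.89; P(heads|C3) = 0.16; P(heads|C4) = 0.26; P(heads|C5) = 0.21.
Prior × likelihood for each source: 0.2·0.42=0.08400, 0.2·0.89=0.1780, 0.2·0.16=0.03200, 0.2·0.26=0.05200, 0.2·0.21=0.04200. Summing gives P(heads) = 0.38800.
P(Coin 2 | heads) = 0.1780 / 0.38800 = 0.4588.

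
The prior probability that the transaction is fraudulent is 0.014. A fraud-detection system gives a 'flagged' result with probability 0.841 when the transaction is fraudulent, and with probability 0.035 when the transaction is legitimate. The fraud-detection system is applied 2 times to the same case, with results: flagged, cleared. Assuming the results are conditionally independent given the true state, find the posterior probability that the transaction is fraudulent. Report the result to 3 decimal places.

Let H be the event that the transaction is fraudulent; start with P(H) = 0.014. P('flagged'|H) = 0.841, P('flagged'|¬H) = 0.035.
Update on result 1 ('flagged'): P(H) ← 0.841·0.0140 / (0.841·0.0140 + 0.035·0.9860) = 0.011774/0.046284 = 0.2544.
Update on result 2 ('cleared'): P(H) ← 0.159·0.2544 / (0.159·0.2544 + 0.965·0.7456) = 0.040447/0.75996 = 0.0532.

Posterior P(H) ≈ 0.053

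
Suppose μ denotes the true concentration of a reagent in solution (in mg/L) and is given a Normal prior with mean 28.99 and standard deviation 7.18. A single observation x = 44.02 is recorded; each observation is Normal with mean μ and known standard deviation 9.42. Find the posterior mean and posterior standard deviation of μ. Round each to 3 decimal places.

Posterior mean ≈ 34.513; posterior SD ≈ 5.710

With known σ, the Normal prior is conjugate. Weight on the data is w = (n/σ²)/(n/σ² + 1/τ₀²) = 0.0112693/(0.0112693+0.0193977) = 0.36747.
Posterior mean = w·x̄ + (1−w)·μ₀ = 0.36747·44.02 + 0.63253·28.99 = 34.513. Posterior variance = 1/(0.0112693+0.0193977) = 32.6083, so SD = 5.710.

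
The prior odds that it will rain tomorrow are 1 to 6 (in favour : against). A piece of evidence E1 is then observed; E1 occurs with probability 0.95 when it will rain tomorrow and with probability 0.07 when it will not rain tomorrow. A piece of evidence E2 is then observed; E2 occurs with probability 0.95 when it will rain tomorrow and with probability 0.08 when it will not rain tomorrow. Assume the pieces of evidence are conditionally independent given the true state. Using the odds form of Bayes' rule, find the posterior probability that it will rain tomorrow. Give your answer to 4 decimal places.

Prior odds = 1/6 = 0.16667.
Likelihood ratio for E1 = 0.95/0.07 = 13.571.
Likelihood ratio for E2 = 0.95/0.08 = 11.875.
Posterior odds = prior odds × LR₁ × LR₂ = 26.860.
Posterior probability = odds/(1+odds) = 26.860/27.860 = 0.9641.

Posterior probability ≈ 0.9641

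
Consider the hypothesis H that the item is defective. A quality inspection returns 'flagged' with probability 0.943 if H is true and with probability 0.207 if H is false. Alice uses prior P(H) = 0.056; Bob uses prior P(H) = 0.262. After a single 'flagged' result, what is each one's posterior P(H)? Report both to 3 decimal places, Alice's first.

The likelihood ratio for a 'flagged' result is 0.943/0.207 = 4.5556.
Alice: prior odds 0.056/0.944 = 0.059322; posterior odds 0.27024; posterior probability 0.213.
Bob: prior odds 0.262/0.738 = 0.35501; posterior odds 1.6173; posterior probability 0.618.

Alice: 0.213; Bob: 0.618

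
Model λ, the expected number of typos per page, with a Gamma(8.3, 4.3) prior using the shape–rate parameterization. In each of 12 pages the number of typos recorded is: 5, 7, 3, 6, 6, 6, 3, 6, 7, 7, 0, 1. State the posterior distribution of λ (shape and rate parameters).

Posterior: Gamma(shape=65.3, rate=16.3)

The Poisson likelihood adds the total count to the shape and the number of exposure periods to the rate. Here ∑xᵢ = 57 and n = 12, so shape 8.3→65.3 and rate 4.3→16.3.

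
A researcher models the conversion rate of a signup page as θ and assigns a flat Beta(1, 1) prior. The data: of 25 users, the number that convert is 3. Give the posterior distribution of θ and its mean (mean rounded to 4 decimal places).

The binomial likelihood is conjugate to the Beta prior: with 3 successes and 22 failures, the posterior is Beta(1+3, 1+22) = Beta(4, 23).
Posterior mean = α/(α+β) = 4/27 = 0.1481.

Posterior: Beta(4, 23); mean ≈ 0.1481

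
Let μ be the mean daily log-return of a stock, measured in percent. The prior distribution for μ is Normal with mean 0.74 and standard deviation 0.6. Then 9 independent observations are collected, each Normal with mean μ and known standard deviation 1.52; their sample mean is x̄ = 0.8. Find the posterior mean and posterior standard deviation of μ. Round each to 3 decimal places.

With known σ, the Normal prior is conjugate. Weight on the data is w = (n/σ²)/(n/σ² + 1/τ₀²) = 3.89543/(3.89543+2.77778) = 0.58374.
Posterior mean = w·x̄ + (1−w)·μ₀ = 0.58374·0.8 + 0.41626·0.74 = 0.775. Posterior variance = 1/(3.89543+2.77778) = 0.149853, so SD = 0.387.

Posterior mean ≈ 0.775; posterior SD ≈ 0.387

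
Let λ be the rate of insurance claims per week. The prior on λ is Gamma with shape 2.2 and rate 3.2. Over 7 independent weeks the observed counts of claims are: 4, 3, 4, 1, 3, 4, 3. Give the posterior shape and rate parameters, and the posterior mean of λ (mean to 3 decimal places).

Posterior: Gamma(shape=24.2, rate=10.2); mean ≈ 2.373

Total count ∑xᵢ = 22 over n = 7 weeks.
Gamma is conjugate to the Poisson likelihood: posterior is Gamma(shape = 2.2+22 = 24.2, rate = 3.2+7 = 10.2).
E[λ | data] = 24.2/10.2 = 2.373.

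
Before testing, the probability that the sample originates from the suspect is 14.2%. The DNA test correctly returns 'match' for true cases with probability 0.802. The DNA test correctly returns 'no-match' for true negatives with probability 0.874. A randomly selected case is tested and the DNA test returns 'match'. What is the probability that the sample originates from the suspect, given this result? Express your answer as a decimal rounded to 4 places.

P(H | E) ≈ 0.5130

Let H be the event that the sample originates from the suspect. P(H) = 0.142, so P(¬H) = 0.858. With E the 'match' result, P(E|H) = 0.802 and P(E|¬H) = 0.126.
P(E) = 0.802·0.142 + 0.126·0.858 = 0.11388 + 0.10811 = 0.22199.
By Bayes' theorem, P(H|E) = 0.11388 / 0.22199 = 0.5130.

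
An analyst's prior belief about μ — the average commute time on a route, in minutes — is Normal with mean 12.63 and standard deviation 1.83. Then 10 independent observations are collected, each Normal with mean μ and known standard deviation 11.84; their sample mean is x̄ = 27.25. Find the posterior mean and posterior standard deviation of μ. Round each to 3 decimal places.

Posterior mean ≈ 15.449; posterior SD ≈ 1.644

With known σ, the Normal prior is conjugate. Weight on the data is w = (n/σ²)/(n/σ² + 1/τ₀²) = 0.0713340/(0.0713340+0.298606) = 0.19283.
Posterior mean = w·x̄ + (1−w)·μ₀ = 0.19283·27.25 + 0.80717·12.63 = 15.449. Posterior variance = 1/(0.0713340+0.298606) = 2.70314, so SD = 1.644.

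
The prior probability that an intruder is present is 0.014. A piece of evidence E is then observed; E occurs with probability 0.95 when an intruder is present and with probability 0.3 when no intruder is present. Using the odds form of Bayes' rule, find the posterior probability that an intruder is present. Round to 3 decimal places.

Prior odds = 0.014/(1−0.014) = 0.014199.
Likelihood ratio for E = 0.95/0.3 = 3.1667.
Posterior odds = prior odds × LR = 0.044963.
Posterior probability = odds/(1+odds) = 0.044963/1.0450 = 0.043.

Posterior probability ≈ 0.043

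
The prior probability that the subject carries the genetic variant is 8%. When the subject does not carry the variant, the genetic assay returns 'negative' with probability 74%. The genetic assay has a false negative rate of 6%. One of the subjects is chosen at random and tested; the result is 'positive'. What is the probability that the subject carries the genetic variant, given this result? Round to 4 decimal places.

Let H be the event that the subject carries the genetic variant. P(H) = 0.08, so P(¬H) = 0.92. With E the 'positive' result, P(E|H) = 0.94 and P(E|¬H) = 0.26.
P(E) = 0.94·0.08 + 0.26·0.92 = 0.075200 + 0.23920 = 0.31440.
By Bayes' theorem, P(H|E) = 0.075200 / 0.31440 = 0.2392.

P(H | E) ≈ 0.2392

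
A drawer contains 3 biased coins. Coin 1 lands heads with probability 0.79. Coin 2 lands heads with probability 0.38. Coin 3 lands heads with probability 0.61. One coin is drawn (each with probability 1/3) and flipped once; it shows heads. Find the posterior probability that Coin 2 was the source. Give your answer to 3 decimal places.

Posterior probability ≈ 0.213

Tabulate prior·likelihood by source: [1] prior 0.333333, lik 0.79, product 0.2633; [2] prior 0.333333, lik 0.38, product 0.1267; [3] prior 0.333333, lik 0.61, product 0.2033.
Normalizing constant = 0.59333; the posterior for Coin 2 is its product over the sum, 0.1267/0.59333 = 0.213.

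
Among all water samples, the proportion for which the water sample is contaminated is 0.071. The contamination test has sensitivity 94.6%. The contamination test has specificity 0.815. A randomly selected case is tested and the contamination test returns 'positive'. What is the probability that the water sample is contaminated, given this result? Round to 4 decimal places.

Write H for 'the water sample is contaminated'. Prior odds H:¬H = 0.071/0.929 = 0.076426. For the 'positive' outcome, the likelihood ratio is 0.946/0.185 = 5.1135.
Posterior odds = 0.076426 × 5.1135 = 0.39081, so P(H|E) = 0.39081/(1+0.39081) = 0.2810.

P(H | E) ≈ 0.2810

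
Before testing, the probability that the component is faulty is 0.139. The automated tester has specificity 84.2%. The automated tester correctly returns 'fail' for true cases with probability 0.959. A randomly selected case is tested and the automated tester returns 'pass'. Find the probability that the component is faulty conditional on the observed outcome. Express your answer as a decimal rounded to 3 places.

P(H | E) ≈ 0.008

Let H be the event that the component is faulty. P(H) = 0.139, so P(¬H) = 0.861. With E the 'pass' result, P(E|H) = 0.041 and P(E|¬H) = 0.842.
P(E) = 0.041·0.139 + 0.842·0.861 = 0.0056990 + 0.72496 = 0.73066.
By Bayes' theorem, P(H|E) = 0.0056990 / 0.73066 = 0.008.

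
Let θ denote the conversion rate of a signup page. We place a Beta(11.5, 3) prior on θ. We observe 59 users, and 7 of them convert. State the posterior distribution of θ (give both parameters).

Observing 7 successes and 52 failures updates Beta(11.5, 3) by adding the success and failure counts to the two shape parameters: α = 11.5+7 = 18.5, β = 3+52 = 55.

Posterior: Beta(18.5, 55)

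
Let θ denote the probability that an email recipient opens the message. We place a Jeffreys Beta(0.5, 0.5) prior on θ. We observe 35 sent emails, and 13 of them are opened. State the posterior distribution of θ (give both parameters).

Posterior: Beta(13.5, 22.5)

Observing 13 successes and 22 failures updates Beta(0.5, 0.5) by adding the success and failure counts to the two shape parameters: α = 0.5+13 = 13.5, β = 0.5+22 = 22.5.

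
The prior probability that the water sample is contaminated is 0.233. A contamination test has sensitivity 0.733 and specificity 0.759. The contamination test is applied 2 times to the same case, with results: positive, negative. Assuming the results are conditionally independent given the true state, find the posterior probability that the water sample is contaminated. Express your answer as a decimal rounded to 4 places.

Posterior P(H) ≈ 0.2453

With H the event that the water sample is contaminated, the joint likelihood of the observed sequence is P(data|H) = 0.733·0.267 = 0.19571 and P(data|¬H) = 0.241·0.759 = 0.18292.
Bayes: P(H|data) = 0.233·0.19571 / (0.233·0.19571 + 0.767·0.18292) = 0.045601/0.18590 = 0.2453.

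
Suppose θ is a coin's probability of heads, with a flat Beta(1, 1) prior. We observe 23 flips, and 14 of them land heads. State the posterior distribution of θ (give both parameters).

Observing 14 successes and 9 failures updates Beta(1, 1) by adding the success and failure counts to the two shape parameters: α = 1+14 = 15, β = 1+9 = 10.

Posterior: Beta(15, 10)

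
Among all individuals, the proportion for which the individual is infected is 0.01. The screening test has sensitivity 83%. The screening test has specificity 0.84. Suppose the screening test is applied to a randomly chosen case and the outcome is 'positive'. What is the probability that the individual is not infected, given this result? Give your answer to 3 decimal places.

P(¬H | E) ≈ 0.950

Let H be the event that the individual is infected. P(H) = 0.01, so P(¬H) = 0.99. With E the 'positive' result, P(E|H) = 0.83 and P(E|¬H) = 0.16.
P(E) = 0.83·0.01 + 0.16·0.99 = 0.0083000 + 0.15840 = 0.16670.
By Bayes' theorem, P(H|E) = 0.0083000 / 0.16670 = 0.050. Hence P(¬H|E) = 1 − 0.050 = 0.950.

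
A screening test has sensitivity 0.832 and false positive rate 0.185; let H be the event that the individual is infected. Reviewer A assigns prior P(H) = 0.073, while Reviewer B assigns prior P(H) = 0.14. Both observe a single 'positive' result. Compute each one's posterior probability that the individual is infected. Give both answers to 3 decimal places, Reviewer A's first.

The likelihood ratio for a 'positive' result is 0.832/0.185 = 4.4973.
Reviewer A: prior odds 0.073/0.927 = 0.078749; posterior odds 0.35416; posterior probability 0.262.
Reviewer B: prior odds 0.14/0.86 = 0.16279; posterior odds 0.73212; posterior probability 0.423.

Reviewer A: 0.262; Reviewer B: 0.423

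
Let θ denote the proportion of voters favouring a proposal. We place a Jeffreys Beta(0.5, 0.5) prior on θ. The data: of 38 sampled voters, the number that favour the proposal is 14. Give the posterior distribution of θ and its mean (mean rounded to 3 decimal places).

Posterior: Beta(14.5, 24.5); mean ≈ 0.372

The binomial likelihood is conjugate to the Beta prior: with 14 successes and 24 failures, the posterior is Beta(0.5+14, 0.5+24) = Beta(14.5, 24.5).
Posterior mean = α/(α+β) = 14.5/39 = 0.372.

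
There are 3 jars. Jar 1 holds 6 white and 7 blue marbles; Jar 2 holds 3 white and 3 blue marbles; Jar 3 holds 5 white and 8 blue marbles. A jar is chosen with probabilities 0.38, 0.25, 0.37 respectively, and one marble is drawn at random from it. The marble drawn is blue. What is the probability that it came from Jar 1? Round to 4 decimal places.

Posterior probability ≈ 0.3671

P(blue|Jar 1) = 0.5385; P(blue|Jar 2) = 0.5; P(blue|Jar 3) = 0.6154.
Prior × likelihood for each source: 0.38·0.5385=0.2046, 0.25·0.5=0.1250, 0.37·0.6154=0.2277. Summing gives P(blue) = 0.55731.
P(Jar 1 | blue) = 0.2046 / 0.55731 = 0.3671.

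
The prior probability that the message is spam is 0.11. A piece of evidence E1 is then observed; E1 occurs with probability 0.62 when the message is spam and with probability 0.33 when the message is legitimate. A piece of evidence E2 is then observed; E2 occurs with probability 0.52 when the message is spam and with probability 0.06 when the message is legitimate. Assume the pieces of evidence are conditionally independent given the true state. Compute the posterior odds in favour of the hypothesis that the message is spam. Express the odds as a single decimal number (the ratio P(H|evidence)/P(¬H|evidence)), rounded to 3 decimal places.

Posterior odds ≈ 2.012

Prior odds = 0.11/(1−0.11) = 0.12360. In log-odds, ln(0.12360) = -2.0907.
Add log likelihood ratios: ln(1.8788) + ln(8.6667) = 2.7901.
Posterior log-odds = 0.69937, so posterior odds = exp(0.69937) = 2.0125.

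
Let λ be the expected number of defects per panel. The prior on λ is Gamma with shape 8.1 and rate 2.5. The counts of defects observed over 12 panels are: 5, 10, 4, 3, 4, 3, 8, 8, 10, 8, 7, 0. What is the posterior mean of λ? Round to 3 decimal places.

Posterior mean ≈ 5.386

The Poisson likelihood adds the total count to the shape and the number of exposure periods to the rate. Here ∑xᵢ = 70 and n = 12, so shape 8.1→78.1 and rate 2.5→14.5.
Posterior mean = shape/rate = 78.1/14.5 = 5.386.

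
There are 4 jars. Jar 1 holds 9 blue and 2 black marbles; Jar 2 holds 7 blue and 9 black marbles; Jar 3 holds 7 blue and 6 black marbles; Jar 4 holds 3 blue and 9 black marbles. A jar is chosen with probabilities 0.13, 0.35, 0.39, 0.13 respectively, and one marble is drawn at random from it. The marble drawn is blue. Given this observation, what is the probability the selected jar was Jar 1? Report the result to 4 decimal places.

Tabulate prior·likelihood by source: [1] prior 0.13, lik 0.8182, product 0.1064; [2] prior 0.35, lik 0.4375, product 0.1531; [3] prior 0.39, lik 0.5385, product 0.2100; [4] prior 0.13, lik 0.25, product 0.03250.
Normalizing constant = 0.50199; the posterior for Jar 1 is its product over the sum, 0.1064/0.50199 = 0.2119.

Posterior probability ≈ 0.2119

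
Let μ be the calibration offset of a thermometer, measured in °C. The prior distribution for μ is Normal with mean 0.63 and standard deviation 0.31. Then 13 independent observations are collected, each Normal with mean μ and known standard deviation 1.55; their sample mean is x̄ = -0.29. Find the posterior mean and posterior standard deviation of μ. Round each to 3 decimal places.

Posterior mean ≈ 0.315; posterior SD ≈ 0.251

With known σ, the Normal prior is conjugate. Weight on the data is w = (n/σ²)/(n/σ² + 1/τ₀²) = 5.41103/(5.41103+10.4058) = 0.34211.
Posterior mean = w·x̄ + (1−w)·μ₀ = 0.34211·-0.29 + 0.65789·0.63 = 0.315. Posterior variance = 1/(5.41103+10.4058) = 0.0632237, so SD = 0.251.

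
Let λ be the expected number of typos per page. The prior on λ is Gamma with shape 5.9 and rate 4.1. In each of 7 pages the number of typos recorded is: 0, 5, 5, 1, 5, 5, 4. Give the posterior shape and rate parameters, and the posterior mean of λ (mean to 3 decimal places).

Posterior: Gamma(shape=30.9, rate=11.1); mean ≈ 2.784

Total count ∑xᵢ = 25 over n = 7 pages.
Gamma is conjugate to the Poisson likelihood: posterior is Gamma(shape = 5.9+25 = 30.9, rate = 4.1+7 = 11.1).
E[λ | data] = 30.9/11.1 = 2.784.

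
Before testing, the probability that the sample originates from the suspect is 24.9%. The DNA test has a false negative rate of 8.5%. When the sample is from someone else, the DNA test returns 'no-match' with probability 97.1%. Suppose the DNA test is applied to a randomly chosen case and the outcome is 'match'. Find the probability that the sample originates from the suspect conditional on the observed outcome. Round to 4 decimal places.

Write H for 'the sample originates from the suspect'. Prior odds H:¬H = 0.249/0.751 = 0.33156. For the 'match' outcome, the likelihood ratio is 0.915/0.029 = 31.552.
Posterior odds = 0.33156 × 31.552 = 10.461, so P(H|E) = 10.461/(1+10.461) = 0.9127.

P(H | E) ≈ 0.9127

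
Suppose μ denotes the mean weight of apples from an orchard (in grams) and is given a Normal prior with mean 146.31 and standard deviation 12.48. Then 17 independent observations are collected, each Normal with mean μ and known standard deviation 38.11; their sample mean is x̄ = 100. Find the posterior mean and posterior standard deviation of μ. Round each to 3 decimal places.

Posterior mean ≈ 116.404; posterior SD ≈ 7.428

Prior precision 1/τ₀² = 1/12.48² = 0.00642053; data precision n/σ² = 17/38.11² = 0.0117050.
Posterior precision = 0.00642053 + 0.0117050 = 0.0181255, giving posterior SD = 1/√0.0181255 = 7.428.
Posterior mean = (0.00642053·146.31 + 0.0117050·100) / 0.0181255 = 116.404.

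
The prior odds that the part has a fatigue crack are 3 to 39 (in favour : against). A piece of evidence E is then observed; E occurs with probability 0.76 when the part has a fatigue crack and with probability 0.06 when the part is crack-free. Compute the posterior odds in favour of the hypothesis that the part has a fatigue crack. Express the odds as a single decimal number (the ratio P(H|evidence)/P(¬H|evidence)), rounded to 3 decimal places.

Prior odds = 3/39 = 0.076923.
Likelihood ratio for E = 0.76/0.06 = 12.667.
Posterior odds = prior odds × LR = 0.97436.

Posterior odds ≈ 0.974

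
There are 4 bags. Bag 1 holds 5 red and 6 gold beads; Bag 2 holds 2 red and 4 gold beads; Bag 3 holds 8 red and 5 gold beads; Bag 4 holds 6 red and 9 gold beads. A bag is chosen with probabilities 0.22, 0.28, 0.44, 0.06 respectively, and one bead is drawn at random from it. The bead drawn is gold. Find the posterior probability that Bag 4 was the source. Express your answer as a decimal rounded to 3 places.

Posterior probability ≈ 0.070

P(gold|Bag 1) = 0.5455; P(gold|Bag 2) = 0.6667; P(gold|Bag 3) = 0.3846; P(gold|Bag 4) = 0.6.
Prior × likelihood for each source: 0.22·0.5455=0.1200, 0.28·0.6667=0.1867, 0.44·0.3846=0.1692, 0.06·0.6=0.03600. Summing gives P(gold) = 0.51190.
P(Bag 4 | gold) = 0.03600 / 0.51190 = 0.070.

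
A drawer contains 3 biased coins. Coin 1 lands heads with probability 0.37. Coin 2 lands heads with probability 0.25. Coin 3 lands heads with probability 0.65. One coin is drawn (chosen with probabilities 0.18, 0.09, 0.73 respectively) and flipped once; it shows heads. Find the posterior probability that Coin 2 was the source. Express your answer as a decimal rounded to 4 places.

P(heads|C1) = 0.37; P(heads|C2) = 0.25; P(heads|C3) = 0.65.
Prior × likelihood for each source: 0.18·0.37=0.06660, 0.09·0.25=0.02250, 0.73·0.65=0.4745. Summing gives P(heads) = 0.56360.
P(Coin 2 | heads) = 0.02250 / 0.56360 = 0.0399.

Posterior probability ≈ 0.0399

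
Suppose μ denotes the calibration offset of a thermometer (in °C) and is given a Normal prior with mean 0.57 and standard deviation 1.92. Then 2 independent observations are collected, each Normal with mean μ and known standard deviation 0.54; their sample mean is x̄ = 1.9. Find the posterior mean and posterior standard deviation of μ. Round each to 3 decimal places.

Posterior mean ≈ 1.849; posterior SD ≈ 0.375

With known σ, the Normal prior is conjugate. Weight on the data is w = (n/σ²)/(n/σ² + 1/τ₀²) = 6.85871/(6.85871+0.271267) = 0.96195.
Posterior mean = w·x̄ + (1−w)·μ₀ = 0.96195·1.9 + 0.038046·0.57 = 1.849. Posterior variance = 1/(6.85871+0.271267) = 0.140253, so SD = 0.375.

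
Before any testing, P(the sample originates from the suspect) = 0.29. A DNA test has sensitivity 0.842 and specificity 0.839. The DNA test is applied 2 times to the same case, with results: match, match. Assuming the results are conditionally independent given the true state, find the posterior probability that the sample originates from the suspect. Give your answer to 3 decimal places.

Posterior P(H) ≈ 0.918

With H the event that the sample originates from the suspect, the joint likelihood of the observed sequence is P(data|H) = 0.842·0.842 = 0.70896 and P(data|¬H) = 0.161·0.161 = 0.025921.
Bayes: P(H|data) = 0.29·0.70896 / (0.29·0.70896 + 0.71·0.025921) = 0.20560/0.22400 = 0.9178.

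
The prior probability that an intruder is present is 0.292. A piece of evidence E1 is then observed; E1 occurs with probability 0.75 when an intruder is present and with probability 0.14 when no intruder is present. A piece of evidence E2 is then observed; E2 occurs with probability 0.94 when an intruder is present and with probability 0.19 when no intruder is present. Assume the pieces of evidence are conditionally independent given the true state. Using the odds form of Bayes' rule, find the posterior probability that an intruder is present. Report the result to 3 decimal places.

Posterior probability ≈ 0.916

Prior odds = 0.292/(1−0.292) = 0.41243.
Likelihood ratio for E1 = 0.75/0.14 = 5.3571.
Likelihood ratio for E2 = 0.94/0.19 = 4.9474.
Posterior odds = prior odds × LR₁ × LR₂ = 10.931.
Posterior probability = odds/(1+odds) = 10.931/11.931 = 0.916.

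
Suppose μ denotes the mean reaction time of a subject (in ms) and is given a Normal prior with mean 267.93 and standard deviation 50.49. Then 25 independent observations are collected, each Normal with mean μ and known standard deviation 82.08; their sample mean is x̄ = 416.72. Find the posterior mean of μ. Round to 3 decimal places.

With known σ, the Normal prior is conjugate. Weight on the data is w = (n/σ²)/(n/σ² + 1/τ₀²) = 0.00371078/(0.00371078+0.00039227) = 0.90439.
Posterior mean = w·x̄ + (1−w)·μ₀ = 0.90439·416.72 + 0.095605·267.93 = 402.495.

Posterior mean ≈ 402.495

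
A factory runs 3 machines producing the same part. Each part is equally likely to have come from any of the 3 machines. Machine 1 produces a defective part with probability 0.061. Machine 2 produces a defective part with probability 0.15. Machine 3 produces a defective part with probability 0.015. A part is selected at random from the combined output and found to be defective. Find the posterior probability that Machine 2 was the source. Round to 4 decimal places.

P(defective|M1) = 0.061; P(defective|M2) = 0.15; P(defective|M3) = 0.015.
Prior × likelihood for each source: 0.333333·0.061=0.02033, 0.333333·0.15=0.05000, 0.333333·0.015=0.005000. Summing gives P(defective) = 0.075333.
P(Machine 2 | defective) = 0.05000 / 0.075333 = 0.6637.

Posterior probability ≈ 0.6637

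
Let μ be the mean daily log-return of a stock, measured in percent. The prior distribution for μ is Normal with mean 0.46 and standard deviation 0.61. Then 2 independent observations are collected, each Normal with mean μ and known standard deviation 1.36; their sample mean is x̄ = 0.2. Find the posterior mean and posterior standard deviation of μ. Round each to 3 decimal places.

Prior precision 1/τ₀² = 1/0.61² = 2.68745; data precision n/σ² = 2/1.36² = 1.08131.
Posterior precision = 2.68745 + 1.08131 = 3.76876, giving posterior SD = 1/√3.76876 = 0.515.
Posterior mean = (2.68745·0.46 + 1.08131·0.2) / 3.76876 = 0.385.

Posterior mean ≈ 0.385; posterior SD ≈ 0.515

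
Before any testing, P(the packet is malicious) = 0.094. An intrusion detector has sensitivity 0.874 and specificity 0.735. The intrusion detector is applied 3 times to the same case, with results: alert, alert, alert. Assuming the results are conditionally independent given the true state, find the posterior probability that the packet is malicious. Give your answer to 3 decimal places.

Posterior P(H) ≈ 0.788

With H the event that the packet is malicious, the joint likelihood of the observed sequence is P(data|H) = 0.874·0.874·0.874 = 0.66763 and P(data|¬H) = 0.265·0.265·0.265 = 0.018610.
Bayes: P(H|data) = 0.094·0.66763 / (0.094·0.66763 + 0.906·0.018610) = 0.062757/0.079617 = 0.7882.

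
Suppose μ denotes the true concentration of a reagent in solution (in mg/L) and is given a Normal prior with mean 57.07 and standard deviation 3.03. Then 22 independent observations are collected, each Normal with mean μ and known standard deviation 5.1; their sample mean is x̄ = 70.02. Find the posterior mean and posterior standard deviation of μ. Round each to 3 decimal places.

Posterior mean ≈ 68.543; posterior SD ≈ 1.023

Prior precision 1/τ₀² = 1/3.03² = 0.108922; data precision n/σ² = 22/5.1² = 0.845829.
Posterior precision = 0.108922 + 0.845829 = 0.954750, giving posterior SD = 1/√0.954750 = 1.023.
Posterior mean = (0.108922·57.07 + 0.845829·70.02) / 0.954750 = 68.543.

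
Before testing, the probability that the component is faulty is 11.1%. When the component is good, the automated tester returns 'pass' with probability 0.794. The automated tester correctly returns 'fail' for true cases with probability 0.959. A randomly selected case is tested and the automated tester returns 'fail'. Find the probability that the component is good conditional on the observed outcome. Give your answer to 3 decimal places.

P(¬H | E) ≈ 0.632

Write H for 'the component is faulty'. Prior odds H:¬H = 0.111/0.889 = 0.12486. For the 'fail' outcome, the likelihood ratio is 0.959/0.206 = 4.6553.
Posterior odds = 0.12486 × 4.6553 = 0.58126, so P(H|E) = 0.58126/(1+0.58126) = 0.368. Then P(¬H|E) = 1 − 0.368 = 0.632.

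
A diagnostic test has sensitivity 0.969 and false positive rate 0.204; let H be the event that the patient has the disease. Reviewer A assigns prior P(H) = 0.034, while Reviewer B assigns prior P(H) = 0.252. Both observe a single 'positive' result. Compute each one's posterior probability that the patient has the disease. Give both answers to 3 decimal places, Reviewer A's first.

Reviewer A: 0.143; Reviewer B: 0.615

P('+'|H) = 0.969, P('+'|¬H) = 0.204.
Reviewer A: numerator 0.969·0.034 = 0.032946; evidence = 0.032946+0.204·0.966 = 0.23001; posterior = 0.143.
Reviewer B: numerator 0.969·0.252 = 0.24419; evidence = 0.24419+0.204·0.748 = 0.39678; posterior = 0.615.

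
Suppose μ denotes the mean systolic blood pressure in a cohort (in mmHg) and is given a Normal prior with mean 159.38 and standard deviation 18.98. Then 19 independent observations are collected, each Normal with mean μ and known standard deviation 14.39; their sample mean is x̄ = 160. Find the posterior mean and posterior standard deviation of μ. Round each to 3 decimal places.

With known σ, the Normal prior is conjugate. Weight on the data is w = (n/σ²)/(n/σ² + 1/τ₀²) = 0.0917555/(0.0917555+0.00277592) = 0.97063.
Posterior mean = w·x̄ + (1−w)·μ₀ = 0.97063·160 + 0.029365·159.38 = 159.982. Posterior variance = 1/(0.0917555+0.00277592) = 10.5785, so SD = 3.252.

Posterior mean ≈ 159.982; posterior SD ≈ 3.252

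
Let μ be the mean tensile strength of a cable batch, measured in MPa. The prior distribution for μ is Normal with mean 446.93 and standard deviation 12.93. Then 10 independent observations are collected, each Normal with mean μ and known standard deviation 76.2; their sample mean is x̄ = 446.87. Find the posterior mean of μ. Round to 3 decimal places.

Posterior mean ≈ 446.917

Prior precision 1/τ₀² = 1/12.93² = 0.00598140; data precision n/σ² = 10/76.2² = 0.00172223.
Posterior precision = 0.00598140 + 0.00172223 = 0.00770363.
Posterior mean = (0.00598140·446.93 + 0.00172223·446.87) / 0.00770363 = 446.917.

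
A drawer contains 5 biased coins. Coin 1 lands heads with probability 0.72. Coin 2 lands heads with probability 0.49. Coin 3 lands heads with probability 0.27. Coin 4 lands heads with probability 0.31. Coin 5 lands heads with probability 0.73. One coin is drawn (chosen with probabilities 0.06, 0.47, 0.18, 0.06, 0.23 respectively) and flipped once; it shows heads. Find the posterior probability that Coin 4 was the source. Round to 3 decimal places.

Posterior probability ≈ 0.037

P(heads|C1) = 0.72; P(heads|C2) = 0.49; P(heads|C3) = 0.27; P(heads|C4) = 0.31; P(heads|C5) = 0.73.
Prior × likelihood for each source: 0.06·0.72=0.04320, 0.47·0.49=0.2303, 0.18·0.27=0.04860, 0.06·0.31=0.01860, 0.23·0.73=0.1679. Summing gives P(heads) = 0.50860.
P(Coin 4 | heads) = 0.01860 / 0.50860 = 0.037.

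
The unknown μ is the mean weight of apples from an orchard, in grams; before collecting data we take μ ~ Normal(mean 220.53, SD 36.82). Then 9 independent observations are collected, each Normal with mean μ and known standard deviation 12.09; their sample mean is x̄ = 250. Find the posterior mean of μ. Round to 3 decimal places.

With known σ, the Normal prior is conjugate. Weight on the data is w = (n/σ²)/(n/σ² + 1/τ₀²) = 0.0615729/(0.0615729+0.00073762) = 0.98816.
Posterior mean = w·x̄ + (1−w)·μ₀ = 0.98816·250 + 0.011838·220.53 = 249.651.

Posterior mean ≈ 249.651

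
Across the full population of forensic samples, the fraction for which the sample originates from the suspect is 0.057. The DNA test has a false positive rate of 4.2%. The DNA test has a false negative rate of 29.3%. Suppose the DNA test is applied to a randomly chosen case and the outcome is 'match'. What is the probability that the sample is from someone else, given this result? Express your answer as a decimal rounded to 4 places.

P(¬H | E) ≈ 0.4957

Let H be the event that the sample originates from the suspect. P(H) = 0.057, so P(¬H) = 0.943. With E the 'match' result, P(E|H) = 0.707 and P(E|¬H) = 0.042.
P(E) = 0.707·0.057 + 0.042·0.943 = 0.040299 + 0.039606 = 0.079905.
By Bayes' theorem, P(H|E) = 0.040299 / 0.079905 = 0.5043. Hence P(¬H|E) = 1 − 0.5043 = 0.4957.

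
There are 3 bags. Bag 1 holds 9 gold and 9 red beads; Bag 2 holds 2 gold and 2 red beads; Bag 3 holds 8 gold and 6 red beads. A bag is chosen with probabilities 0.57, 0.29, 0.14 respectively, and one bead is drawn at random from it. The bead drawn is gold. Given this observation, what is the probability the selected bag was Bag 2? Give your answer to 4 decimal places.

P(gold|Bag 1) = 0.5; P(gold|Bag 2) = 0.5; P(gold|Bag 3) = 0.5714.
Prior × likelihood for each source: 0.57·0.5=0.2850, 0.29·0.5=0.1450, 0.14·0.5714=0.08000. Summing gives P(gold) = 0.51000.
P(Bag 2 | gold) = 0.1450 / 0.51000 = 0.2843.

Posterior probability ≈ 0.2843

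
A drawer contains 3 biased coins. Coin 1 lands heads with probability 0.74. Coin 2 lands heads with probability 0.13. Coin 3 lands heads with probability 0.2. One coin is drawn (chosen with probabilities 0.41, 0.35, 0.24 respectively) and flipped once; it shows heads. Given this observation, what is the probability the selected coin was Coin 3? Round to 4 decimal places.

P(heads|C1) = 0.74; P(heads|C2) = 0.13; P(heads|C3) = 0.2.
Prior × likelihood for each source: 0.41·0.74=0.3034, 0.35·0.13=0.04550, 0.24·0.2=0.04800. Summing gives P(heads) = 0.39690.
P(Coin 3 | heads) = 0.04800 / 0.39690 = 0.1209.

Posterior probability ≈ 0.1209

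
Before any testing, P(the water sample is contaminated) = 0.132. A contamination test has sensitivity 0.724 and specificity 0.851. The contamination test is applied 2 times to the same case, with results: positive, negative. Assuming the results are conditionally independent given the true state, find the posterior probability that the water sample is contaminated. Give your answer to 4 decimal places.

Let H be the event that the water sample is contaminated; start with P(H) = 0.132. P('positive'|H) = 0.724, P('positive'|¬H) = 0.149.
Update on result 1 ('positive'): P(H) ← 0.724·0.1320 / (0.724·0.1320 + 0.149·0.8680) = 0.095568/0.22490 = 0.4249.
Update on result 2 ('negative'): P(H) ← 0.276·0.4249 / (0.276·0.4249 + 0.851·0.5751) = 0.11728/0.60666 = 0.1933.

Posterior P(H) ≈ 0.1933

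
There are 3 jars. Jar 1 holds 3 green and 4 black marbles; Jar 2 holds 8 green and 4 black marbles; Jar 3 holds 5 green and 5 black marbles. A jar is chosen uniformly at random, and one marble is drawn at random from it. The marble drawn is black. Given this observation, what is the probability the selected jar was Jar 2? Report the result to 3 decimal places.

Posterior probability ≈ 0.237

Tabulate prior·likelihood by source: [1] prior 0.333333, lik 0.5714, product 0.1905; [2] prior 0.333333, lik 0.3333, product 0.1111; [3] prior 0.333333, lik 0.5, product 0.1667.
Normalizing constant = 0.46825; the posterior for Jar 2 is its product over the sum, 0.1111/0.46825 = 0.237.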